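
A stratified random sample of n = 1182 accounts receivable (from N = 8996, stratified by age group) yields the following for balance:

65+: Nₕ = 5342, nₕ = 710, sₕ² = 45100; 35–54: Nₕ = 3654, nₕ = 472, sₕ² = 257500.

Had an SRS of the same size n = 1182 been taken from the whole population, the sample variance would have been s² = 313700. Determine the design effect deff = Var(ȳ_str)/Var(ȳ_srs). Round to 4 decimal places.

Var(ȳ_str) = Σ Wₕ²(1−fₕ)sₕ²/nₕ with Wₕ = Nₕ/8996:
  65+: (5342/8996)²·(1−710/5342)·45100/710 = 19.421901
  35–54: (3654/8996)²·(1−472/3654)·257500/472 = 78.379964
  → Var(ȳ_str) = 97.801865.
Var(ȳ_srs) = (1 − 1182/8996)·313700/1182 = 230.52658.
deff = 97.801865 / 230.52658 = 0.4243.

0.4243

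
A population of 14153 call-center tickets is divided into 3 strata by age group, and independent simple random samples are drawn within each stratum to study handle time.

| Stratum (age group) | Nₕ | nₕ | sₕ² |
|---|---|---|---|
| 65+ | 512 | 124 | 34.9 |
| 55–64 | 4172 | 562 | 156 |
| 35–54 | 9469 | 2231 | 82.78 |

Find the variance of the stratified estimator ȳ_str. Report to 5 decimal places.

0.03385

Var(ȳ_str) = Σₕ Wₕ²(1 − fₕ)sₕ²/nₕ with Wₕ = Nₕ/N, N = 14153.
65+: Wₕ = 0.03617608; term = 0.03617608²·(1 − 0.24218750)·34.9/124 = 2.7913122 × 10^-4.
55–64: Wₕ = 0.29477849; term = 0.29477849²·(1 − 0.13470757)·156/562 = 0.020870977.
35–54: Wₕ = 0.66904543; term = 0.66904543²·(1 − 0.23561094)·82.78/2231 = 0.01269555.
Sum = 0.033845658.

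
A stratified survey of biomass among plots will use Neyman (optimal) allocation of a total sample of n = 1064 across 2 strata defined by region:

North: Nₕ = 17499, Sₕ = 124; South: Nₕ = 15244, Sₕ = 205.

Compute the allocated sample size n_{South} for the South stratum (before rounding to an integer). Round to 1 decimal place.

628.0

Neyman allocation: nₕ = n·NₕSₕ / Σⱼ NⱼSⱼ.
Σ NⱼSⱼ = 17499·124 + 15244·205 = 5.294896 × 10^6.
n_{South} = 1064·15244·205 / (5.294896 × 10^6) = 628.0.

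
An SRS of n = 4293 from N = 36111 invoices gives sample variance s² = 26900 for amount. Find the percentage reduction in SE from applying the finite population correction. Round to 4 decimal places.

f = n/N = 4293/36111 = 0.11888344.
SE_no-fpc = √(s²/n) = 2.5032008; SE_fpc = √((1−f)s²/n) = 2.3496998.
Ratio = √(1−f) = 0.93867809. Reduction = 100·(1 − 0.93867809) = 6.1322%.

6.1322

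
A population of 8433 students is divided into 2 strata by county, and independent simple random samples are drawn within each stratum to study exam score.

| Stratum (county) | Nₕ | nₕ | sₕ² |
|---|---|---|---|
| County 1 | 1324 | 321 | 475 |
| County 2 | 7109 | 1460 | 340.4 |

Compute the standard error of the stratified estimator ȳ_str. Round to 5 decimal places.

Var(ȳ_str) = Σₕ Wₕ²(1 − fₕ)sₕ²/nₕ with Wₕ = Nₕ/N, N = 8433.
County 1: Wₕ = 0.15700225; term = 0.15700225²·(1 − 0.24244713)·475/321 = 0.027632062.
County 2: Wₕ = 0.84299775; term = 0.84299775²·(1 − 0.20537347)·340.4/1460 = 0.13165962.
Sum = 0.15929168.
SE = √(0.15929168) = 0.39911.

0.39911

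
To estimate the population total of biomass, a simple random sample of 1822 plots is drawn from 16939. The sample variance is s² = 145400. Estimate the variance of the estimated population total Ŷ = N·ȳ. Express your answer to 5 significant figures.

Var(Ŷ) = N²·Var(ȳ) = N²·(1 − n/N)·s²/n.
f = 1822/16939 = 0.10756243; Var(ȳ) = 0.89243757·145400/1822 = 71.218673.
Var(Ŷ) = 16939² · 71.218673 = 2.0434754 × 10^10.

2.0435 × 10^10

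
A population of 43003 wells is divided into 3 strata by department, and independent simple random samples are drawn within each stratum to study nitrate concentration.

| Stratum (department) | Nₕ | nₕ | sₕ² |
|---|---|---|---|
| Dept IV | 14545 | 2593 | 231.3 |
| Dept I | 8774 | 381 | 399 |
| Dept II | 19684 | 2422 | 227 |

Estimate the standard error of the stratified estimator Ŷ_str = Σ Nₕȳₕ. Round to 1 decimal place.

11156.7

Var(Ŷ_str) = Σₕ Nₕ²(1 − fₕ)sₕ²/nₕ.
Dept IV: 14545²·(1 − 2593/14545)·231.3/2593 = 1.5506987 × 10^7.
Dept I: 8774²·(1 − 381/8774)·399/381 = 7.7119246 × 10^7.
Dept II: 19684²·(1 − 2422/19684)·227/2422 = 3.1846095 × 10^7.
Sum = 1.2447233 × 10^8.
SE = √(1.2447233 × 10^8) = 11156.7.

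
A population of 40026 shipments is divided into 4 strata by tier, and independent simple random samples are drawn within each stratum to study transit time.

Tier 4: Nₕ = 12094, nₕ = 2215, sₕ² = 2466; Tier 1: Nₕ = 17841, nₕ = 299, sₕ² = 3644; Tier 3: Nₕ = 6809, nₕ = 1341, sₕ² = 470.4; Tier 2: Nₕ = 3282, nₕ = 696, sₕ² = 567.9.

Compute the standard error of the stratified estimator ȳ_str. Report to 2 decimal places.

Var(ȳ_str) = Σₕ Wₕ²(1 − fₕ)sₕ²/nₕ with Wₕ = Nₕ/N, N = 40026.
Tier 4: Wₕ = 0.30215360; term = 0.30215360²·(1 − 0.18314867)·2466/2215 = 0.083026725.
Tier 1: Wₕ = 0.44573527; term = 0.44573527²·(1 − 0.01675915)·3644/299 = 2.38079.
Tier 3: Wₕ = 0.17011443; term = 0.17011443²·(1 − 0.19694522)·470.4/1341 = 0.0081520342.
Tier 2: Wₕ = 0.08199670; term = 0.08199670²·(1 − 0.21206581)·567.9/696 = 0.0043226029.
Sum = 2.4762914.
SE = √(2.4762914) = 1.57.

1.57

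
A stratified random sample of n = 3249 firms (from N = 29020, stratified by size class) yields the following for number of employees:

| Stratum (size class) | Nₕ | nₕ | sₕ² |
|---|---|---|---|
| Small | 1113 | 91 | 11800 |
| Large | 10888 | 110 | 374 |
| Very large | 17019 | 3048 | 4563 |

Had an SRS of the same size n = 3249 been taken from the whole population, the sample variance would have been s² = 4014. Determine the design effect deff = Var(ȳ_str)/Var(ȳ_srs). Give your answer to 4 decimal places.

Var(ȳ_str) = Σ Wₕ²(1−fₕ)sₕ²/nₕ with Wₕ = Nₕ/29020:
  Small: (1113/29020)²·(1−91/1113)·11800/91 = 0.17514263
  Large: (10888/29020)²·(1−110/10888)·374/110 = 0.47377309
  Very large: (17019/29020)²·(1−3048/17019)·4563/3048 = 0.42267078
  → Var(ȳ_str) = 1.0715865.
Var(ȳ_srs) = (1 − 3249/29020)·4014/3249 = 1.0971387.
deff = 1.0715865 / 1.0971387 = 0.9767.

0.9767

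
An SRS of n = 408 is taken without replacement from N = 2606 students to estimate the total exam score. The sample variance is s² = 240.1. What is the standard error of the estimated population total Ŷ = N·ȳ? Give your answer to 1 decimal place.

1836.0

Var(Ŷ) = N²·Var(ȳ) = N²·(1 − n/N)·s²/n.
f = 408/2606 = 0.15656178; Var(ȳ) = 0.84343822·240.1/408 = 0.49634685.
Var(Ŷ) = 2606² · 0.49634685 = 3.3708086 × 10^6.
SE(Ŷ) = √(3.3708086 × 10^6) = 1836.0.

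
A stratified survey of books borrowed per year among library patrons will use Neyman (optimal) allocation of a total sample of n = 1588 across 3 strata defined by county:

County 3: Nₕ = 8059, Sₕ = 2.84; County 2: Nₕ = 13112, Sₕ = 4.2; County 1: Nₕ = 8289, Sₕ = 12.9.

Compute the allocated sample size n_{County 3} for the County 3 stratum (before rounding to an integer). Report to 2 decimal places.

Neyman allocation: nₕ = n·NₕSₕ / Σⱼ NⱼSⱼ.
Σ NⱼSⱼ = 8059·2.84 + 13112·4.2 + 8289·12.9 = 184886.06.
n_{County 3} = 1588·8059·2.84 / 184886.06 = 196.58.

196.58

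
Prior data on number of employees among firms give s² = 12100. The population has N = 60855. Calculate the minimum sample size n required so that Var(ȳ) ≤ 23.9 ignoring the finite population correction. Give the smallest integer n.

507

Without fpc, n₀ = s²/D = 12100/23.9 = 506.2762.
Rounding up, n = 507.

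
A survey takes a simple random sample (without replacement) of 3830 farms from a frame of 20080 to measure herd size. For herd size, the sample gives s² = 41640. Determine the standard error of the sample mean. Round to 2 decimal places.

Under SRS without replacement, Var(ȳ) = (1 − f)·s²/n with f = n/N = 3830/20080 = 0.19073705.
Var(ȳ) = (1 − 0.19073705)·41640/3830 = 0.80926295·10.872063 = 8.7983575.
SE(ȳ) = √(8.7983575) = 2.97.

2.97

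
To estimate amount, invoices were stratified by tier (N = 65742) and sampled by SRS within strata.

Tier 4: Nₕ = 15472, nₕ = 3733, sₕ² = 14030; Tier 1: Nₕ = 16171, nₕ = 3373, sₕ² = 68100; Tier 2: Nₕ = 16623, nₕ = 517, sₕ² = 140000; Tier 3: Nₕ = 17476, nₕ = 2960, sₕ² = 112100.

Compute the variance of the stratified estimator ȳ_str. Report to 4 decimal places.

Var(ȳ_str) = Σₕ Wₕ²(1 − fₕ)sₕ²/nₕ with Wₕ = Nₕ/N, N = 65742.
Tier 4: Wₕ = 0.23534422; term = 0.23534422²·(1 − 0.24127456)·14030/3733 = 0.15793974.
Tier 1: Wₕ = 0.24597670; term = 0.24597670²·(1 − 0.20858327)·68100/3373 = 0.9667717.
Tier 2: Wₕ = 0.25285206; term = 0.25285206²·(1 − 0.03110149)·140000/517 = 16.774468.
Tier 3: Wₕ = 0.26582702; term = 0.26582702²·(1 − 0.16937514)·112100/2960 = 2.2228854.
Sum = 20.122065.

20.1221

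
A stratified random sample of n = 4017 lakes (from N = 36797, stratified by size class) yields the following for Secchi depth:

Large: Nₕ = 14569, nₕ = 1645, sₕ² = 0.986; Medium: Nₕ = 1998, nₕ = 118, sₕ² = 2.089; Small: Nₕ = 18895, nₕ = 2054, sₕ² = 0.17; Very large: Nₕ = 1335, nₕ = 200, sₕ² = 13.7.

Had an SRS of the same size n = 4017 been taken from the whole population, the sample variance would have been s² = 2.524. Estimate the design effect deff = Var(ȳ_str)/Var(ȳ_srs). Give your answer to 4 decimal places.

0.4084

Var(ȳ_str) = Σ Wₕ²(1−fₕ)sₕ²/nₕ with Wₕ = Nₕ/36797:
  Large: (14569/36797)²·(1−1645/14569)·0.986/1645 = 8.3351396 × 10^-5
  Medium: (1998/36797)²·(1−118/1998)·2.089/118 = 4.9111697 × 10^-5
  Small: (18895/36797)²·(1−2054/18895)·0.17/2054 = 1.9450843 × 10^-5
  Very large: (1335/36797)²·(1−200/1335)·13.7/200 = 7.6655421 × 10^-5
  → Var(ȳ_str) = 2.2856936 × 10^-4.
Var(ȳ_srs) = (1 − 4017/36797)·2.524/4017 = 5.5973705 × 10^-4.
deff = (2.2856936 × 10^-4) / (5.5973705 × 10^-4) = 0.4084.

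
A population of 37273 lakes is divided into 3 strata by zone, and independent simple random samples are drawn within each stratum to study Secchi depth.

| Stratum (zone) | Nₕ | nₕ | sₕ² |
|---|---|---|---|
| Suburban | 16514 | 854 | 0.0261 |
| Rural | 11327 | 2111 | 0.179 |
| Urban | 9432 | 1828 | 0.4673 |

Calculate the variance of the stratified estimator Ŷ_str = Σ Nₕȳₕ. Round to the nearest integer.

Var(Ŷ_str) = Σₕ Nₕ²(1 − fₕ)sₕ²/nₕ.
Suburban: 16514²·(1 − 854/16514)·0.0261/854 = 7903.6313.
Rural: 11327²·(1 − 2111/11327)·0.179/2111 = 8851.6078.
Urban: 9432²·(1 − 1828/9432)·0.4673/1828 = 18334.349.
Sum = 35089.588.

35090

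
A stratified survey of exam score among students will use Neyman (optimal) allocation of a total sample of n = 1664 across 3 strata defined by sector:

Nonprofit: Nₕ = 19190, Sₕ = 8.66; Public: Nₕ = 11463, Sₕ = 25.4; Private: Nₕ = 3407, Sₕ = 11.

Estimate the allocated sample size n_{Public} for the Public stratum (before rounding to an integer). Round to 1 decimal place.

Neyman allocation: nₕ = n·NₕSₕ / Σⱼ NⱼSⱼ.
Σ NⱼSⱼ = 19190·8.66 + 11463·25.4 + 3407·11 = 494822.6.
n_{Public} = 1664·11463·25.4 / 494822.6 = 979.1.

979.1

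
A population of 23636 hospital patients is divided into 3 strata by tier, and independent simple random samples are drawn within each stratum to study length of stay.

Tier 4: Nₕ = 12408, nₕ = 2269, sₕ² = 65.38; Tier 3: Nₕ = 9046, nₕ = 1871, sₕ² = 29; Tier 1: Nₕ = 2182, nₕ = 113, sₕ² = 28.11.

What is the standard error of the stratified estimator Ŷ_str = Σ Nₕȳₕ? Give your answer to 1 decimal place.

Var(Ŷ_str) = Σₕ Nₕ²(1 − fₕ)sₕ²/nₕ.
Tier 4: 12408²·(1 − 2269/12408)·65.38/2269 = 3.6249943 × 10^6.
Tier 3: 9046²·(1 − 1871/9046)·29/1871 = 1.0060109 × 10^6.
Tier 1: 2182²·(1 − 113/2182)·28.11/113 = 1.1230462 × 10^6.
Sum = 5.7540514 × 10^6.
SE = √(5.7540514 × 10^6) = 2398.8.

2398.8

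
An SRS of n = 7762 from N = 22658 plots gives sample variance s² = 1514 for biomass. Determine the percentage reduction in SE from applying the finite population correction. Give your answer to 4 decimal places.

18.9181

f = n/N = 7762/22658 = 0.34257216.
SE_no-fpc = √(s²/n) = 0.44164785; SE_fpc = √((1−f)s²/n) = 0.35809657.
Ratio = √(1−f) = 0.81081924. Reduction = 100·(1 − 0.81081924) = 18.9181%.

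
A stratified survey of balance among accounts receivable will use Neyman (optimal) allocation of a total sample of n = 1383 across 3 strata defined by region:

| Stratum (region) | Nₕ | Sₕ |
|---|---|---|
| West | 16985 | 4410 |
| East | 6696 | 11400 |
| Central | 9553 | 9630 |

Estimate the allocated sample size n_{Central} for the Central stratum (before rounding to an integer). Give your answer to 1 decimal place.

523.1

Neyman allocation: nₕ = n·NₕSₕ / Σⱼ NⱼSⱼ.
Σ NⱼSⱼ = 16985·4410 + 6696·11400 + 9553·9630 = 2.4323364 × 10^8.
n_{Central} = 1383·9553·9630 / (2.4323364 × 10^8) = 523.1.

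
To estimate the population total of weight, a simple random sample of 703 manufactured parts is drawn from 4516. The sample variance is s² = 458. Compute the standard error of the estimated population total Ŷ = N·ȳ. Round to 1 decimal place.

Var(Ŷ) = N²·Var(ȳ) = N²·(1 − n/N)·s²/n.
f = 703/4516 = 0.15566873; Var(ȳ) = 0.84433127·458/703 = 0.55007642.
Var(Ŷ) = 4516² · 0.55007642 = 1.1218399 × 10^7.
SE(Ŷ) = √(1.1218399 × 10^7) = 3349.4.

3349.4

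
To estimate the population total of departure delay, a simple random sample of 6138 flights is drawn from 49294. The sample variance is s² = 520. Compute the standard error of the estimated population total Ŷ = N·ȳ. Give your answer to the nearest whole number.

Var(Ŷ) = N²·Var(ȳ) = N²·(1 − n/N)·s²/n.
f = 6138/49294 = 0.12451820; Var(ȳ) = 0.87548180·520/6138 = 0.074169198.
Var(Ŷ) = 49294² · 0.074169198 = 1.8022362 × 10^8.
SE(Ŷ) = √(1.8022362 × 10^8) = 13425.

13425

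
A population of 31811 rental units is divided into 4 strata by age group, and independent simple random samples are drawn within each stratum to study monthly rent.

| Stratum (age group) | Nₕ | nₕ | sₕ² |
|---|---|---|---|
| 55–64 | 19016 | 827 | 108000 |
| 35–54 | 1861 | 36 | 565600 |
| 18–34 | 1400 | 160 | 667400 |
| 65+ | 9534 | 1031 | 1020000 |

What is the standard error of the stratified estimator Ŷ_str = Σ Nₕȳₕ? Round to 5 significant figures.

Var(Ŷ_str) = Σₕ Nₕ²(1 − fₕ)sₕ²/nₕ.
55–64: 19016²·(1 − 827/19016)·108000/827 = 4.5169599 × 10^10.
35–54: 1861²·(1 − 36/1861)·565600/36 = 5.3360039 × 10^10.
18–34: 1400²·(1 − 160/1400)·667400/160 = 7.24129 × 10^9.
65+: 9534²·(1 − 1031/9534)·1020000/1031 = 8.0202671 × 10^10.
Sum = 1.859736 × 10^11.
SE = √(1.859736 × 10^11) = 431250.

431250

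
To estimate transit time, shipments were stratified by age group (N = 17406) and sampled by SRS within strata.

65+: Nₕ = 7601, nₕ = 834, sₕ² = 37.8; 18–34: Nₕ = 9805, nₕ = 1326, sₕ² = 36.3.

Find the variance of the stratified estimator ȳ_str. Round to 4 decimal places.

0.0152

Var(ȳ_str) = Σₕ Wₕ²(1 − fₕ)sₕ²/nₕ with Wₕ = Nₕ/N, N = 17406.
65+: Wₕ = 0.43668850; term = 0.43668850²·(1 − 0.10972240)·37.8/834 = 0.0076947533.
18–34: Wₕ = 0.56331150; term = 0.56331150²·(1 − 0.13523712)·36.3/1326 = 0.0075120311.
Sum = 0.015206784.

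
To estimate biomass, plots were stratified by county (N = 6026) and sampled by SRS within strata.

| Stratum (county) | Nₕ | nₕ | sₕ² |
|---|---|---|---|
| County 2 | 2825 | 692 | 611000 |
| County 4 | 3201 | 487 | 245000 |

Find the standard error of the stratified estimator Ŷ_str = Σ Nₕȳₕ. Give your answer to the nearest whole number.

98442

Var(Ŷ_str) = Σₕ Nₕ²(1 − fₕ)sₕ²/nₕ.
County 2: 2825²·(1 − 692/2825)·611000/692 = 5.3204017 × 10^9.
County 4: 3201²·(1 − 487/3201)·245000/487 = 4.3705153 × 10^9.
Sum = 9.690917 × 10^9.
SE = √(9.690917 × 10^9) = 98442.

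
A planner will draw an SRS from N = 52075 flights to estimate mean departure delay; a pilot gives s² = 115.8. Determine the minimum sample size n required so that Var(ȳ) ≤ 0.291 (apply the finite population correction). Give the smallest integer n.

395

Without fpc, n₀ = s²/D = 115.8/0.291 = 397.9381.
With fpc, (1 − n/N)·s²/n ≤ D requires n ≥ n₀/(1 + n₀/N) = 397.9381/(1 + 397.9381/52075) = 394.9203.
Rounding up, n = 395.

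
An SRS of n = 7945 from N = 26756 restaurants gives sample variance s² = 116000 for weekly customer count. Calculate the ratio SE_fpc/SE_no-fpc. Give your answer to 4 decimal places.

f = n/N = 7945/26756 = 0.29694274.
SE_no-fpc = √(s²/n) = 3.821044; SE_fpc = √((1−f)s²/n) = 3.2038885.
Ratio = √(1−f) = 0.83848510.

0.8385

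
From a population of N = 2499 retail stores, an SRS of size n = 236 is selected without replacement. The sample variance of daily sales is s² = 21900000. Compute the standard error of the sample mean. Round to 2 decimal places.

289.88

Under SRS without replacement, Var(ȳ) = (1 − f)·s²/n with f = n/N = 236/2499 = 0.09443778.
Var(ȳ) = (1 − 0.09443778)·21900000/236 = 0.90556222·92796.61 = 84033.105.
SE(ȳ) = √(84033.105) = 289.88.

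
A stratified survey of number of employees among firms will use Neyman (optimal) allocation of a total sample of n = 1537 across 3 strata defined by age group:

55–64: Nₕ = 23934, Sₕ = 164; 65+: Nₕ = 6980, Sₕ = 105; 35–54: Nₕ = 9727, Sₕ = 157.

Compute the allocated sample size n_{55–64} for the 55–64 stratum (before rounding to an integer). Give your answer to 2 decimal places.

975.39

Neyman allocation: nₕ = n·NₕSₕ / Σⱼ NⱼSⱼ.
Σ NⱼSⱼ = 23934·164 + 6980·105 + 9727·157 = 6.185215 × 10^6.
n_{55–64} = 1537·23934·164 / (6.185215 × 10^6) = 975.39.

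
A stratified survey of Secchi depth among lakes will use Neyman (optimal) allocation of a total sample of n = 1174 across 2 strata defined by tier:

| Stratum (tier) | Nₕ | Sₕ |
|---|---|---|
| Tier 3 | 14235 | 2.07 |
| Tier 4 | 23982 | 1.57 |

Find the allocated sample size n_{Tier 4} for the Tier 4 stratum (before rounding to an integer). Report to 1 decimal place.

Neyman allocation: nₕ = n·NₕSₕ / Σⱼ NⱼSⱼ.
Σ NⱼSⱼ = 14235·2.07 + 23982·1.57 = 67118.19.
n_{Tier 4} = 1174·23982·1.57 / 67118.19 = 658.6.

658.6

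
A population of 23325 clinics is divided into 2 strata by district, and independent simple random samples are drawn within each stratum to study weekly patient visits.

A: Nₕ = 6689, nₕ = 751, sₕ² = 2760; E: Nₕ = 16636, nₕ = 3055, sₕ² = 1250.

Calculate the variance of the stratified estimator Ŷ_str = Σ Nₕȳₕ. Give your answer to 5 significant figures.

Var(Ŷ_str) = Σₕ Nₕ²(1 − fₕ)sₕ²/nₕ.
A: 6689²·(1 − 751/6689)·2760/751 = 1.4597233 × 10^8.
E: 16636²·(1 − 3055/16636)·1250/3055 = 9.2444155 × 10^7.
Sum = 2.3841649 × 10^8.

2.3842 × 10^8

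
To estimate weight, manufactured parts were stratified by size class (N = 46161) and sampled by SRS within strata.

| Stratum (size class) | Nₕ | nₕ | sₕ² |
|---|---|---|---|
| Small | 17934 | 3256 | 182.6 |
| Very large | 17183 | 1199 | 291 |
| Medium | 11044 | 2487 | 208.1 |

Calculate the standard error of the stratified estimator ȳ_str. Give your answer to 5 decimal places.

0.20475

Var(ȳ_str) = Σₕ Wₕ²(1 − fₕ)sₕ²/nₕ with Wₕ = Nₕ/N, N = 46161.
Small: Wₕ = 0.38850978; term = 0.38850978²·(1 − 0.18155459)·182.6/3256 = 0.006928034.
Very large: Wₕ = 0.37224064; term = 0.37224064²·(1 − 0.06977827)·291/1199 = 0.031282961.
Medium: Wₕ = 0.23924958; term = 0.23924958²·(1 − 0.22519015)·208.1/2487 = 0.0037110244.
Sum = 0.041922019.
SE = √(0.041922019) = 0.20475.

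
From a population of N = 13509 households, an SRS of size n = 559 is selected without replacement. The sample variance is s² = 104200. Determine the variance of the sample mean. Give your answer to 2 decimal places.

Under SRS without replacement, Var(ȳ) = (1 − f)·s²/n with f = n/N = 559/13509 = 0.04137982.
Var(ȳ) = (1 − 0.04137982)·104200/559 = 0.95862018·186.40429 = 178.69092.

178.69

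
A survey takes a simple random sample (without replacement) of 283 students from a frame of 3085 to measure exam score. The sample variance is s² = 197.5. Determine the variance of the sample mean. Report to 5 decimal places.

0.63386

Under SRS without replacement, Var(ȳ) = (1 − f)·s²/n with f = n/N = 283/3085 = 0.09173420.
Var(ȳ) = (1 − 0.09173420)·197.5/283 = 0.90826580·0.69787986 = 0.63386041.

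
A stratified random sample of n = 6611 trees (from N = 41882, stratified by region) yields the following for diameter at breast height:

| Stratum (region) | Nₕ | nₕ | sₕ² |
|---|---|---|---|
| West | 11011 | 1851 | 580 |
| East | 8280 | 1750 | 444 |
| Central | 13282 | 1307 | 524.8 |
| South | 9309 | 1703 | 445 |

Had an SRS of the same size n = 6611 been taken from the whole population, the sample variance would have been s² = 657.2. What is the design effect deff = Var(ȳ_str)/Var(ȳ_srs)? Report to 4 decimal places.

Var(ȳ_str) = Σ Wₕ²(1−fₕ)sₕ²/nₕ with Wₕ = Nₕ/41882:
  West: (11011/41882)²·(1−1851/11011)·580/1851 = 0.01801727
  East: (8280/41882)²·(1−1750/8280)·444/1750 = 0.0078204837
  Central: (13282/41882)²·(1−1307/13282)·524.8/1307 = 0.036408469
  South: (9309/41882)²·(1−1703/9309)·445/1703 = 0.010547509
  → Var(ȳ_str) = 0.072793732.
Var(ȳ_srs) = (1 − 6611/41882)·657.2/6611 = 0.083718369.
deff = 0.072793732 / 0.083718369 = 0.8695.

0.8695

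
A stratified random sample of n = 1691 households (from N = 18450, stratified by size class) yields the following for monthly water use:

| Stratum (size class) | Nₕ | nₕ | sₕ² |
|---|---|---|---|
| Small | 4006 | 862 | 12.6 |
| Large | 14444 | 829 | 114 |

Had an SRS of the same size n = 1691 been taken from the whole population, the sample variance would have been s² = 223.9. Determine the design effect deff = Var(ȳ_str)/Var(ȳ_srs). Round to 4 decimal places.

0.6650

Var(ȳ_str) = Σ Wₕ²(1−fₕ)sₕ²/nₕ with Wₕ = Nₕ/18450:
  Small: (4006/18450)²·(1−862/4006)·12.6/862 = 5.4083404 × 10^-4
  Large: (14444/18450)²·(1−829/14444)·114/829 = 0.079444293
  → Var(ȳ_str) = 0.079985127.
Var(ȳ_srs) = (1 − 1691/18450)·223.9/1691 = 0.12027136.
deff = 0.079985127 / 0.12027136 = 0.6650.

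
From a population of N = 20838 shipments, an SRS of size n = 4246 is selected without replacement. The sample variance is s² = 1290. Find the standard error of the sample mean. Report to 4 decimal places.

0.4918

Under SRS without replacement, Var(ȳ) = (1 − f)·s²/n with f = n/N = 4246/20838 = 0.20376236.
Var(ȳ) = (1 − 0.20376236)·1290/4246 = 0.79623764·0.30381536 = 0.24190922.
SE(ȳ) = √(0.24190922) = 0.4918.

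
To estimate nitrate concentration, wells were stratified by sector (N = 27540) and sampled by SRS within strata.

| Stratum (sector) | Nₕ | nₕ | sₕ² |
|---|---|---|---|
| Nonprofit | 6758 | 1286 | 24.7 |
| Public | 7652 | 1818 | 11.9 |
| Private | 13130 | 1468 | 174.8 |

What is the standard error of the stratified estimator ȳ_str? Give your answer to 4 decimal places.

Var(ȳ_str) = Σₕ Wₕ²(1 − fₕ)sₕ²/nₕ with Wₕ = Nₕ/N, N = 27540.
Nonprofit: Wₕ = 0.24538853; term = 0.24538853²·(1 − 0.19029299)·24.7/1286 = 9.3646681 × 10^-4.
Public: Wₕ = 0.27785040; term = 0.27785040²·(1 − 0.23758495)·11.9/1818 = 3.8527125 × 10^-4.
Private: Wₕ = 0.47676107; term = 0.47676107²·(1 − 0.11180503)·174.8/1468 = 0.024039491.
Sum = 0.025361229.
SE = √(0.025361229) = 0.1593.

0.1593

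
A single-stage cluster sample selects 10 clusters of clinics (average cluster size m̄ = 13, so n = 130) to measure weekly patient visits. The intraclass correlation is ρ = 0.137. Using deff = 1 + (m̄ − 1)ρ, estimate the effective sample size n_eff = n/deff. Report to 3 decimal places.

deff = 1 + (13 − 1)·0.137 = 1 + 1.644 = 2.644.
n_eff = 130 / 2.644 = 49.168.

49.168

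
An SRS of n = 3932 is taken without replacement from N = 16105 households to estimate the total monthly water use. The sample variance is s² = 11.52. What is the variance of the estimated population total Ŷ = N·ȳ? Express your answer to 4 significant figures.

Var(Ŷ) = N²·Var(ȳ) = N²·(1 − n/N)·s²/n.
f = 3932/16105 = 0.24414778; Var(ȳ) = 0.75585222·11.52/3932 = 0.0022145009.
Var(Ŷ) = 16105² · 0.0022145009 = 574377.37.

574400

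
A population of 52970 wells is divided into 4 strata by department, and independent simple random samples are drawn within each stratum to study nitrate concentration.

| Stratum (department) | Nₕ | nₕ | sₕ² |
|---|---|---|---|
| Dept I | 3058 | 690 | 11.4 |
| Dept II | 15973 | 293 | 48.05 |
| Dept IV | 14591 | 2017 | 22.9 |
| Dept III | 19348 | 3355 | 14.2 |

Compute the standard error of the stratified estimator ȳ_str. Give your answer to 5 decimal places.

Var(ȳ_str) = Σₕ Wₕ²(1 − fₕ)sₕ²/nₕ with Wₕ = Nₕ/N, N = 52970.
Dept I: Wₕ = 0.05773079; term = 0.05773079²·(1 − 0.22563767)·11.4/690 = 4.2639784 × 10^-5.
Dept II: Wₕ = 0.30154805; term = 0.30154805²·(1 − 0.01834345)·48.05/293 = 0.014638561.
Dept IV: Wₕ = 0.27545781; term = 0.27545781²·(1 − 0.13823590)·22.9/2017 = 7.4238323 × 10^-4.
Dept III: Wₕ = 0.36526336; term = 0.36526336²·(1 − 0.17340294)·14.2/3355 = 4.6676888 × 10^-4.
Sum = 0.015890353.
SE = √(0.015890353) = 0.12606.

0.12606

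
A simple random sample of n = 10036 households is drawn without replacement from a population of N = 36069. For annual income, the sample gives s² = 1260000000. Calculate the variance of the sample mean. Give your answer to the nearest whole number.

Under SRS without replacement, Var(ȳ) = (1 − f)·s²/n with f = n/N = 10036/36069 = 0.27824448.
Var(ȳ) = (1 − 0.27824448)·1260000000/10036 = 0.72175552·125548.03 = 90614.982.

90615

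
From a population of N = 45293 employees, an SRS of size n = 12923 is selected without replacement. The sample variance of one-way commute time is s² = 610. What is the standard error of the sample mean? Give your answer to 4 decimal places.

0.1837

Under SRS without replacement, Var(ȳ) = (1 − f)·s²/n with f = n/N = 12923/45293 = 0.28532003.
Var(ȳ) = (1 − 0.28532003)·610/12923 = 0.71467997·0.047202662 = 0.033734797.
SE(ȳ) = √(0.033734797) = 0.1837.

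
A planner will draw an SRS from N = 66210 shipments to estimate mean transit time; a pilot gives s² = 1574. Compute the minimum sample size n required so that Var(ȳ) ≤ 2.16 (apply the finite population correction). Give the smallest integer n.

Without fpc, n₀ = s²/D = 1574/2.16 = 728.7037.
With fpc, (1 − n/N)·s²/n ≤ D requires n ≥ n₀/(1 + n₀/N) = 728.7037/(1 + 728.7037/66210) = 720.7709.
Rounding up, n = 721.

721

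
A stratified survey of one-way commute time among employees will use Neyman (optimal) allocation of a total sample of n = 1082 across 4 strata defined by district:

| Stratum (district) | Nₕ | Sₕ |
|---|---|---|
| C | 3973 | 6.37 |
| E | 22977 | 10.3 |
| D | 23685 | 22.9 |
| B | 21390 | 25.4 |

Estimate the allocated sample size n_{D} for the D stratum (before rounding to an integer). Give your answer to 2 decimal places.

435.47

Neyman allocation: nₕ = n·NₕSₕ / Σⱼ NⱼSⱼ.
Σ NⱼSⱼ = 3973·6.37 + 22977·10.3 + 23685·22.9 + 21390·25.4 = 1.3476636 × 10^6.
n_{D} = 1082·23685·22.9 / (1.3476636 × 10^6) = 435.47.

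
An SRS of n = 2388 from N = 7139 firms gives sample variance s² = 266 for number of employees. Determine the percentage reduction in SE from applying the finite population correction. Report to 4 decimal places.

f = n/N = 2388/7139 = 0.33450063.
SE_no-fpc = √(s²/n) = 0.33375183; SE_fpc = √((1−f)s²/n) = 0.27226855.
Ratio = √(1−f) = 0.81578145. Reduction = 100·(1 − 0.81578145) = 18.4219%.

18.4219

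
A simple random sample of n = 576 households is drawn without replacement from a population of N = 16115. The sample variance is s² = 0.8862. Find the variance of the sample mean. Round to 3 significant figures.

0.00148

Under SRS without replacement, Var(ȳ) = (1 − f)·s²/n with f = n/N = 576/16115 = 0.03574310.
Var(ȳ) = (1 − 0.03574310)·0.8862/576 = 0.96425690·0.0015385417 = 0.0014835494.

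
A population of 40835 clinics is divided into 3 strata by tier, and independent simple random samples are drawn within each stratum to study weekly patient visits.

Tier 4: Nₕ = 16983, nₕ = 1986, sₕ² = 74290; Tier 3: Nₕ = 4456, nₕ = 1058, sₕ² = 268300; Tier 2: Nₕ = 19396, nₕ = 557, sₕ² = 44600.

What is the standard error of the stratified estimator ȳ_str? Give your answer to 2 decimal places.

5.06

Var(ȳ_str) = Σₕ Wₕ²(1 − fₕ)sₕ²/nₕ with Wₕ = Nₕ/N, N = 40835.
Tier 4: Wₕ = 0.41589323; term = 0.41589323²·(1 − 0.11694047)·74290/1986 = 5.7135337.
Tier 3: Wₕ = 0.10912208; term = 0.10912208²·(1 − 0.23743268)·268300/1058 = 2.3027057.
Tier 2: Wₕ = 0.47498469; term = 0.47498469²·(1 − 0.02871726)·44600/557 = 17.54626.
Sum = 25.562499.
SE = √(25.562499) = 5.06.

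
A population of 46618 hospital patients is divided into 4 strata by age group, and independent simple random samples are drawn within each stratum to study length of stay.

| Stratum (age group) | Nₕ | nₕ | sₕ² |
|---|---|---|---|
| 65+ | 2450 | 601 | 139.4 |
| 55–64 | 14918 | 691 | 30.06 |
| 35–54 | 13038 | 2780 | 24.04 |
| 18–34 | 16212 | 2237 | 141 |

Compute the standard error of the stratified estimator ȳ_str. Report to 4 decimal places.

Var(ȳ_str) = Σₕ Wₕ²(1 − fₕ)sₕ²/nₕ with Wₕ = Nₕ/N, N = 46618.
65+: Wₕ = 0.05255481; term = 0.05255481²·(1 − 0.24530612)·139.4/601 = 4.8348613 × 10^-4.
55–64: Wₕ = 0.32000515; term = 0.32000515²·(1 − 0.04631988)·30.06/691 = 0.0042484214.
35–54: Wₕ = 0.27967738; term = 0.27967738²·(1 − 0.21322289)·24.04/2780 = 5.3217695 × 10^-4.
18–34: Wₕ = 0.34776267; term = 0.34776267²·(1 − 0.13798421)·141/2237 = 0.0065710423.
Sum = 0.011835127.
SE = √(0.011835127) = 0.1088.

0.1088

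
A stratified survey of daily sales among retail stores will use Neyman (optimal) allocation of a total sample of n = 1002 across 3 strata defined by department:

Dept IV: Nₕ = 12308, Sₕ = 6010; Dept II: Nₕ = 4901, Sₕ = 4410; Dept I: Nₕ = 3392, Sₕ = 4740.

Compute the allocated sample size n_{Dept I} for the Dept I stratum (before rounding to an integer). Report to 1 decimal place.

Neyman allocation: nₕ = n·NₕSₕ / Σⱼ NⱼSⱼ.
Σ NⱼSⱼ = 12308·6010 + 4901·4410 + 3392·4740 = 1.1166257 × 10^8.
n_{Dept I} = 1002·3392·4740 / (1.1166257 × 10^8) = 144.3.

144.3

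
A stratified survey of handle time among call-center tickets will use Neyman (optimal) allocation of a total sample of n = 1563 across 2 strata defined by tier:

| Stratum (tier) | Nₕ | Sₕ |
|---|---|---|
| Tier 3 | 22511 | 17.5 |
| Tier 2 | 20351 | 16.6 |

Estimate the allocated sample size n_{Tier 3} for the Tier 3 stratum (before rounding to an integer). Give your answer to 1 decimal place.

Neyman allocation: nₕ = n·NₕSₕ / Σⱼ NⱼSⱼ.
Σ NⱼSⱼ = 22511·17.5 + 20351·16.6 = 731769.1.
n_{Tier 3} = 1563·22511·17.5 / 731769.1 = 841.4.

841.4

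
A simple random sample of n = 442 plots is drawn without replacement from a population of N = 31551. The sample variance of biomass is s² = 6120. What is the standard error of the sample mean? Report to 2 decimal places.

3.69

Under SRS without replacement, Var(ȳ) = (1 − f)·s²/n with f = n/N = 442/31551 = 0.01400906.
Var(ȳ) = (1 − 0.01400906)·6120/442 = 0.98599094·13.846154 = 13.652182.
SE(ȳ) = √(13.652182) = 3.69.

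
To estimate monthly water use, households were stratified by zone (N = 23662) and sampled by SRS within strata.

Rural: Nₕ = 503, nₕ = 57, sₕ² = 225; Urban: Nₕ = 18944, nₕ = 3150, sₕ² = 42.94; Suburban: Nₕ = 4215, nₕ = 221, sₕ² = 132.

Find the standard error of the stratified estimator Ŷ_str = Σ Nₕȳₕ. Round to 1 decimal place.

3875.5

Var(Ŷ_str) = Σₕ Nₕ²(1 − fₕ)sₕ²/nₕ.
Rural: 503²·(1 − 57/503)·225/57 = 885544.74.
Urban: 18944²·(1 − 3150/18944)·42.94/3150 = 4.0786394 × 10^6.
Suburban: 4215²·(1 − 221/4215)·132/221 = 1.0055121 × 10^7.
Sum = 1.5019305 × 10^7.
SE = √(1.5019305 × 10^7) = 3875.5.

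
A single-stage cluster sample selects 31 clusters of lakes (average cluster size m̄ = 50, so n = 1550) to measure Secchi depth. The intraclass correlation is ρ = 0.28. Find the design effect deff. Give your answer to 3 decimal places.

14.720

deff = 1 + (50 − 1)·0.28 = 1 + 13.72 = 14.72.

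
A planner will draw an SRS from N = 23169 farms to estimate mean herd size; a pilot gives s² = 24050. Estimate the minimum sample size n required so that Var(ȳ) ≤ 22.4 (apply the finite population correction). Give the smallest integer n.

1027

Without fpc, n₀ = s²/D = 24050/22.4 = 1073.6607.
With fpc, (1 − n/N)·s²/n ≤ D requires n ≥ n₀/(1 + n₀/N) = 1073.6607/(1 + 1073.6607/23169) = 1026.1103.
Rounding up, n = 1027.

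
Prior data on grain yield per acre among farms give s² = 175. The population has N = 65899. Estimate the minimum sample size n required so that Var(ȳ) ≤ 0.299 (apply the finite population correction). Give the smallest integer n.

Without fpc, n₀ = s²/D = 175/0.299 = 585.2843.
With fpc, (1 − n/N)·s²/n ≤ D requires n ≥ n₀/(1 + n₀/N) = 585.2843/(1 + 585.2843/65899) = 580.1318.
Rounding up, n = 581.

581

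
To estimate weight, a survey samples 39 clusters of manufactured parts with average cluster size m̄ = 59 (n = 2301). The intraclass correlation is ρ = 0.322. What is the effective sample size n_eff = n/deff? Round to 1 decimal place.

deff = 1 + (59 − 1)·0.322 = 1 + 18.676 = 19.676.
n_eff = 2301 / 19.676 = 116.9.

116.9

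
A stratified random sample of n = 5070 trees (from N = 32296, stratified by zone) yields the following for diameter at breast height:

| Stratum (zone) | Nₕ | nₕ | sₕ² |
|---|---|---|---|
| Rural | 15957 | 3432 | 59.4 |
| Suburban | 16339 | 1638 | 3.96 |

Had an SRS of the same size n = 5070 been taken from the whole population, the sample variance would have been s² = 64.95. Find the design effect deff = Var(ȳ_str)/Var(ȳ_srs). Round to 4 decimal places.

0.3586

Var(ȳ_str) = Σ Wₕ²(1−fₕ)sₕ²/nₕ with Wₕ = Nₕ/32296:
  Rural: (15957/32296)²·(1−3432/15957)·59.4/3432 = 0.0033164288
  Suburban: (16339/32296)²·(1−1638/16339)·3.96/1638 = 5.567448 × 10^-4
  → Var(ȳ_str) = 0.0038731736.
Var(ȳ_srs) = (1 − 5070/32296)·64.95/5070 = 0.010799566.
deff = 0.0038731736 / 0.010799566 = 0.3586.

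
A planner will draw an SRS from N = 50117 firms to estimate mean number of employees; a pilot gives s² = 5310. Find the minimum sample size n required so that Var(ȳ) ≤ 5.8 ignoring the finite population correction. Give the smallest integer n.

Without fpc, n₀ = s²/D = 5310/5.8 = 915.5172.
Rounding up, n = 916.

916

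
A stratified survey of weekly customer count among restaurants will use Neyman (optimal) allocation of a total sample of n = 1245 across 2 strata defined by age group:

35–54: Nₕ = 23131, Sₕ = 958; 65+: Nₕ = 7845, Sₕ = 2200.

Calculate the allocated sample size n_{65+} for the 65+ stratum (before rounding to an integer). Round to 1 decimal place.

Neyman allocation: nₕ = n·NₕSₕ / Σⱼ NⱼSⱼ.
Σ NⱼSⱼ = 23131·958 + 7845·2200 = 3.9418498 × 10^7.
n_{65+} = 1245·7845·2200 / (3.9418498 × 10^7) = 545.1.

545.1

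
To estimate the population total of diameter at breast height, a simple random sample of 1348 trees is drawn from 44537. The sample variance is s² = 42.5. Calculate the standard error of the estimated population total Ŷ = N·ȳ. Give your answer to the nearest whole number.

7787

Var(Ŷ) = N²·Var(ȳ) = N²·(1 − n/N)·s²/n.
f = 1348/44537 = 0.03026697; Var(ȳ) = 0.96973303·42.5/1348 = 0.030573927.
Var(Ŷ) = 44537² · 0.030573927 = 6.0644741 × 10^7.
SE(Ŷ) = √(6.0644741 × 10^7) = 7787.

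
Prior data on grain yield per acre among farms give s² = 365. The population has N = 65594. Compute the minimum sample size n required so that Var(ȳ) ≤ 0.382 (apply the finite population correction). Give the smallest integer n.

Without fpc, n₀ = s²/D = 365/0.382 = 955.4974.
With fpc, (1 − n/N)·s²/n ≤ D requires n ≥ n₀/(1 + n₀/N) = 955.4974/(1 + 955.4974/65594) = 941.7787.
Rounding up, n = 942.

942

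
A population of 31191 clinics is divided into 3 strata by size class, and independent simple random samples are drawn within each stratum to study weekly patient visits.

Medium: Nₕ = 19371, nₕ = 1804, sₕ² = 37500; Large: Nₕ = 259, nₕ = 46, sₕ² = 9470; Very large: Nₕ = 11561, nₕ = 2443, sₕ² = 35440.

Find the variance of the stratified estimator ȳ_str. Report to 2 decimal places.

8.85

Var(ȳ_str) = Σₕ Wₕ²(1 − fₕ)sₕ²/nₕ with Wₕ = Nₕ/N, N = 31191.
Medium: Wₕ = 0.62104453; term = 0.62104453²·(1 − 0.09312890)·37500/1804 = 7.27086.
Large: Wₕ = 0.00830368; term = 0.00830368²·(1 − 0.17760618)·9470/46 = 0.011673818.
Very large: Wₕ = 0.37065179; term = 0.37065179²·(1 − 0.21131390)·35440/2443 = 1.5718339.
Sum = 8.8543677.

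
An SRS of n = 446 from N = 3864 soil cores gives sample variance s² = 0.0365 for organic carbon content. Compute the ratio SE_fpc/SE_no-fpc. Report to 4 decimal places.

0.9405

f = n/N = 446/3864 = 0.11542443.
SE_no-fpc = √(s²/n) = 0.009046467; SE_fpc = √((1−f)s²/n) = 0.0085083721.
Ratio = √(1−f) = 0.94051878.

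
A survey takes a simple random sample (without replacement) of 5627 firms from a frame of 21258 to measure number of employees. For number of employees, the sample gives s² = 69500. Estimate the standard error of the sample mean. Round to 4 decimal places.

Under SRS without replacement, Var(ȳ) = (1 − f)·s²/n with f = n/N = 5627/21258 = 0.26470035.
Var(ȳ) = (1 − 0.26470035)·69500/5627 = 0.73529965·12.351164 = 9.0818066.
SE(ȳ) = √(9.0818066) = 3.0136.

3.0136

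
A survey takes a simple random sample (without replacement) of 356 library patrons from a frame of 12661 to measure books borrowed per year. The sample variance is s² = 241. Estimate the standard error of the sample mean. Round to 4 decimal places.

Under SRS without replacement, Var(ȳ) = (1 − f)·s²/n with f = n/N = 356/12661 = 0.02811784.
Var(ȳ) = (1 − 0.02811784)·241/356 = 0.97188216·0.67696629 = 0.65793146.
SE(ȳ) = √(0.65793146) = 0.8111.

0.8111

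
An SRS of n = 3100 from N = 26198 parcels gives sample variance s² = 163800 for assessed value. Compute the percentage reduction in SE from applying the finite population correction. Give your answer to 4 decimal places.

6.1027

f = n/N = 3100/26198 = 0.11832964.
SE_no-fpc = √(s²/n) = 7.269024; SE_fpc = √((1−f)s²/n) = 6.8254175.
Ratio = √(1−f) = 0.93897303. Reduction = 100·(1 − 0.93897303) = 6.1027%.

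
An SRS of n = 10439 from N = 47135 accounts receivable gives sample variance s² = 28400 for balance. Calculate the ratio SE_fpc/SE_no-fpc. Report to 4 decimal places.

0.8823

f = n/N = 10439/47135 = 0.22147025.
SE_no-fpc = √(s²/n) = 1.6494142; SE_fpc = √((1−f)s²/n) = 1.4553496.
Ratio = √(1−f) = 0.88234333.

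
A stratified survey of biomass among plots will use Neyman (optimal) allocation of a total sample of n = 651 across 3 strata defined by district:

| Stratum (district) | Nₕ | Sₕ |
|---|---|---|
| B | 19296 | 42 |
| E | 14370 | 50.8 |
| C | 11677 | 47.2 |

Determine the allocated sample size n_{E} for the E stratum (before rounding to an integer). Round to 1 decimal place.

227.2

Neyman allocation: nₕ = n·NₕSₕ / Σⱼ NⱼSⱼ.
Σ NⱼSⱼ = 19296·42 + 14370·50.8 + 11677·47.2 = 2.0915824 × 10^6.
n_{E} = 651·14370·50.8 / (2.0915824 × 10^6) = 227.2.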